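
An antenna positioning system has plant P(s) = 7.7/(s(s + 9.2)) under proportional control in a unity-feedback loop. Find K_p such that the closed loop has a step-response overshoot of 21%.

K_p = 13.9

From %OS = 100·exp(−πζ/√(1−ζ²)) = 21%, ζ = −ln(0.21)/√(π²+ln²(0.21)) = 0.4449.
Characteristic equation s² + 9.2s + 7.7K_p = 0 gives ζ = 9.2/(2√(7.7K_p)).
Setting ζ = 0.4449: √(7.7K_p) = 9.2/(2·0.4449) = 10.34, so K_p = 106.9/7.7 = 13.9.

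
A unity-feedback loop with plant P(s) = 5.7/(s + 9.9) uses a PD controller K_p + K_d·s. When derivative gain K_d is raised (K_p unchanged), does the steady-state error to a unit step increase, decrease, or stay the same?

K_d affects only the transient (the s-coefficient); the DC loop gain, and hence e_ss, depends only on K_p.

unchanged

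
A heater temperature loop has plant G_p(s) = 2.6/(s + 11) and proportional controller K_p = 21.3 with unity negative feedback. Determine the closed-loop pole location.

s = -66.38

Closed-loop transfer function: T(s) = K_p·G_p(s)/(1 + K_p·G_p(s)) = 55.38/(s + 11 + 55.38) = 55.38/(s + 66.38).
The closed-loop pole is at s = −66.38.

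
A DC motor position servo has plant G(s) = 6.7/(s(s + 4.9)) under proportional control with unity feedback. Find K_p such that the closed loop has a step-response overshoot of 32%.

From %OS = 100·exp(−πζ/√(1−ζ²)) = 32%, ζ = −ln(0.32)/√(π²+ln²(0.32)) = 0.341.
Characteristic equation s² + 4.9s + 6.7K_p = 0 gives ζ = 4.9/(2√(6.7K_p)).
Setting ζ = 0.341: √(6.7K_p) = 4.9/(2·0.341) = 7.186, so K_p = 51.63/6.7 = 7.71.

K_p = 7.71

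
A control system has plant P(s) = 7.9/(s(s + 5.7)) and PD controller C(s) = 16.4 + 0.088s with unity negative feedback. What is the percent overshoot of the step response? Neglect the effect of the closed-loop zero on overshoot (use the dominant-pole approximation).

Forward path: (16.4 + 0.088s)·7.9/(s(s+5.7)). The closed-loop characteristic equation is s² + (5.7 + 7.9·0.088)s + 7.9·16.4 = 0.
That is s² + 6.395s + 129.6 = 0, so ω_n = 11.38 rad/s and ζ = 6.395/(2·11.38) = 0.2809.
%OS = 100·exp(−πζ/√(1−ζ²)) = 39.9%.

39.9%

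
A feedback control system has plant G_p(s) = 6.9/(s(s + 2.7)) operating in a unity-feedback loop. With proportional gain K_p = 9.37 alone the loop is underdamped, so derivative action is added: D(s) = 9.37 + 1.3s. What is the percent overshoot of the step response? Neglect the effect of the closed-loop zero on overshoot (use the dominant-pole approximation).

3.64%

Forward path: (9.37 + 1.3s)·6.9/(s(s+2.7)). The closed-loop characteristic equation is s² + (2.7 + 6.9·1.3)s + 6.9·9.37 = 0.
That is s² + 11.67s + 64.65 = 0, so ω_n = 8.041 rad/s and ζ = 11.67/(2·8.041) = 0.7257.
%OS = 100·exp(−πζ/√(1−ζ²)) = 3.64%.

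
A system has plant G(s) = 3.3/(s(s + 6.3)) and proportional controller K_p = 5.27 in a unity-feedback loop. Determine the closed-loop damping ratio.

ζ = 0.755

The closed-loop denominator is s(s+6.3) + 5.27·3.3 = s² + 6.3s + 17.39.
So ω_n² = 17.39 ⇒ ω_n = 4.17 rad/s, and ζ = 6.3/(2ω_n) = 0.755.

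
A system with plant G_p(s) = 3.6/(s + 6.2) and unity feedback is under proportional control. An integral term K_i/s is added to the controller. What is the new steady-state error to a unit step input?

0

The integrator makes K_pos = lim_{s→0} C(s)G(s) infinite, so e_ss = 1/(1+K_pos) = 0.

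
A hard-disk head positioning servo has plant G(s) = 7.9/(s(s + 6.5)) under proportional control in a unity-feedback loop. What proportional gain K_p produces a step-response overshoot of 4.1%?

K_p = 2.63

From %OS = 100·exp(−πζ/√(1−ζ²)) = 4.1%, ζ = −ln(0.041)/√(π²+ln²(0.041)) = 0.713.
Characteristic equation s² + 6.5s + 7.9K_p = 0 gives ζ = 6.5/(2√(7.9K_p)).
Setting ζ = 0.713: √(7.9K_p) = 6.5/(2·0.713) = 4.559, so K_p = 20.78/7.9 = 2.63.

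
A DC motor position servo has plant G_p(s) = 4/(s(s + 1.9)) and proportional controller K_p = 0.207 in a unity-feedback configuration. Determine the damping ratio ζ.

With unity feedback the closed-loop characteristic equation is s² + 1.9s + 0.207·4 = s² + 1.9s + 0.828 = 0.
Matching s² + 2ζω_n s + ω_n²: ω_n = √0.828 = 0.9099 rad/s and 2ζω_n = 1.9, so ζ = 1.9/(2·0.9099) = 1.04.

ζ = 1.04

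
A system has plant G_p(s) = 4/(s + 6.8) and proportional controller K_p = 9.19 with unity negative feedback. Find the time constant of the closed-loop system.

τ = 0.023 s

Closed-loop transfer function: T(s) = K_p·G_p(s)/(1 + K_p·G_p(s)) = 36.76/(s + 6.8 + 36.76) = 36.76/(s + 43.56).
Time constant τ = 1/43.56 = 0.023 s.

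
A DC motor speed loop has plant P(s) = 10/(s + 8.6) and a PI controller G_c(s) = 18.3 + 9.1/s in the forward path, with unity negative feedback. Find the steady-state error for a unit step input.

The open loop G_c(s)P(s) has a pole at the origin (type 1), so the static position error constant is infinite and e_ss = 1/(1+∞) = 0.

0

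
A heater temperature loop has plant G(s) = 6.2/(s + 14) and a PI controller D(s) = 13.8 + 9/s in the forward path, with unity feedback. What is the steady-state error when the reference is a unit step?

The open loop D(s)G(s) has a pole at the origin (type 1), so the static position error constant is infinite and e_ss = 1/(1+∞) = 0.

0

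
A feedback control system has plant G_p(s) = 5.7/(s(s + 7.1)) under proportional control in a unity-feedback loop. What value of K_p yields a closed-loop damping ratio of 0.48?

K_p = 9.6

Closed-loop characteristic equation: s² + 7.1s + K_p·5.7 = 0.
So ω_n = √(5.7K_p) and 2ζω_n = 7.1, giving ζ = 7.1/(2√(5.7K_p)).
Setting ζ = 0.48: √(5.7K_p) = 7.1/(2·0.48) = 7.396, so K_p = 54.7/5.7 = 9.6.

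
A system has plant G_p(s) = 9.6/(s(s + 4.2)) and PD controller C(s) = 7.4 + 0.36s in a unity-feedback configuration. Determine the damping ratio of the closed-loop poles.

ζ = 0.454

Forward path: (7.4 + 0.36s)·9.6/(s(s+4.2)). The closed-loop characteristic equation is s² + (4.2 + 9.6·0.36)s + 9.6·7.4 = 0.
That is s² + 7.656s + 71.04 = 0, so ω_n = 8.429 rad/s and ζ = 7.656/(2·8.429) = 0.4542.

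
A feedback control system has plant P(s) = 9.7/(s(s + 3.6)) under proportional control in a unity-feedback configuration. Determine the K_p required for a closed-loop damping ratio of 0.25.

K_p = 5.34

Closed-loop characteristic equation: s² + 3.6s + K_p·9.7 = 0.
So ω_n = √(9.7K_p) and 2ζω_n = 3.6, giving ζ = 3.6/(2√(9.7K_p)).
Setting ζ = 0.25: √(9.7K_p) = 3.6/(2·0.25) = 7.2, so K_p = 51.84/9.7 = 5.34.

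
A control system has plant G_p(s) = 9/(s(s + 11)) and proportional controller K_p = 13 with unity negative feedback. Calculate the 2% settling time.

From 1 + K_pG_p(s) = 0: s² + 11s + 117 = 0 ⇒ ω_n = 10.82, ζ = 0.5085.
2% settling time T_s ≈ 4/(ζω_n) = 4/5.5 = 0.727 s.

T_s ≈ 0.727 s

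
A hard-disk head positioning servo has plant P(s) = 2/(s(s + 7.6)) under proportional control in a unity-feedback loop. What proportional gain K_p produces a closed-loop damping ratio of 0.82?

Closed-loop characteristic equation: s² + 7.6s + K_p·2 = 0.
So ω_n = √(2K_p) and 2ζω_n = 7.6, giving ζ = 7.6/(2√(2K_p)).
Setting ζ = 0.82: √(2K_p) = 7.6/(2·0.82) = 4.634, so K_p = 21.48/2 = 10.7.

K_p = 10.7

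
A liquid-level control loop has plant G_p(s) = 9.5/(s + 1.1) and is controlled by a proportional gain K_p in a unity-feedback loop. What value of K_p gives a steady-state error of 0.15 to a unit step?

The loop is type 0, so e_ss(step) = 1/(1 + K_pos) with K_pos = K_p·G_p(0).
G_p(0) = 8.636. Require 1/(1 + K_p·8.636) = 0.15, so 1 + 8.636·K_p = 6.667.
K_p = (6.667 − 1)/8.636 = 0.656.

K_p = 0.656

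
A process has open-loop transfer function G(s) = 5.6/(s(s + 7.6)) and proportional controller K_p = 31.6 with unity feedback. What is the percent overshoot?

39.2%

Closed-loop characteristic equation: s² + 7.6s + 177 = 0, so ω_n = 13.3 rad/s and ζ = 7.6/(2·13.3) = 0.2857.
%OS = 100·exp(−πζ/√(1−ζ²)) = 100·exp(−π·0.2857/√0.9184) = 39.2%.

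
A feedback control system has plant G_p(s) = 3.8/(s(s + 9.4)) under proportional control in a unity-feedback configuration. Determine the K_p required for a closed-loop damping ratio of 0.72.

K_p = 11.2

Closed-loop characteristic equation: s² + 9.4s + K_p·3.8 = 0.
So ω_n = √(3.8K_p) and 2ζω_n = 9.4, giving ζ = 9.4/(2√(3.8K_p)).
Setting ζ = 0.72: √(3.8K_p) = 9.4/(2·0.72) = 6.528, so K_p = 42.61/3.8 = 11.2.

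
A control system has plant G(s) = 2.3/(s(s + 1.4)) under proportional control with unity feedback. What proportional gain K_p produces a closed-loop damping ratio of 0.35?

K_p = 1.74

Closed-loop characteristic equation: s² + 1.4s + K_p·2.3 = 0.
So ω_n = √(2.3K_p) and 2ζω_n = 1.4, giving ζ = 1.4/(2√(2.3K_p)).
Setting ζ = 0.35: √(2.3K_p) = 1.4/(2·0.35) = 2, so K_p = 4/2.3 = 1.74.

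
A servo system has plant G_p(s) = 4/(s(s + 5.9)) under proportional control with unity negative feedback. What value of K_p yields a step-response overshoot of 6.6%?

K_p = 5.08

From %OS = 100·exp(−πζ/√(1−ζ²)) = 6.6%, ζ = −ln(0.066)/√(π²+ln²(0.066)) = 0.6543.
Characteristic equation s² + 5.9s + 4K_p = 0 gives ζ = 5.9/(2√(4K_p)).
Setting ζ = 0.6543: √(4K_p) = 5.9/(2·0.6543) = 4.509, so K_p = 20.33/4 = 5.08.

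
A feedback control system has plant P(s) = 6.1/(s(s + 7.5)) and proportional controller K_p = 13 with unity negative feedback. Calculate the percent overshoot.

The closed-loop denominator s² + 7.5s + 79.3 gives ω_n = √79.3 = 8.905 and ζ = 7.5/(2ω_n) = 0.4211.
%OS = 100·exp(−πζ/√(1−ζ²)) = 100·exp(−π·0.4211/√0.8227) = 23.3%.

23.3%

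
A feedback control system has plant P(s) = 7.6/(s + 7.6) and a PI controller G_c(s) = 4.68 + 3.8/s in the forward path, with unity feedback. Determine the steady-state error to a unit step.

0

The open loop G_c(s)P(s) has a pole at the origin (type 1), so the static position error constant is infinite and e_ss = 1/(1+∞) = 0.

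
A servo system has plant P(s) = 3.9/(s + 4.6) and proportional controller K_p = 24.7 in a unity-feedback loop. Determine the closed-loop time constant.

Closed-loop transfer function: T(s) = K_p·P(s)/(1 + K_p·P(s)) = 96.33/(s + 4.6 + 96.33) = 96.33/(s + 100.9).
Time constant τ = 1/100.9 = 0.00991 s.

τ = 0.00991 s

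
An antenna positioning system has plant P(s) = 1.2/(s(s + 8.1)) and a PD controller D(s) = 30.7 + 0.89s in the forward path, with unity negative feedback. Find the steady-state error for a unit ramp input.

The loop has one pole at the origin (type 1). Velocity error constant K_v = lim_{s→0} s·D(s)P(s) = 30.7·1.2/8.1 = 4.548.
Steady-state error to a unit ramp: e_ss = 1/K_v = 0.22.

0.22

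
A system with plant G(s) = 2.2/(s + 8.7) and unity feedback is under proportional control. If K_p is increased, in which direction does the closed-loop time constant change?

decrease

The closed-loop bandwidth 8.7+K_p·2.2 grows with K_p, so τ shrinks.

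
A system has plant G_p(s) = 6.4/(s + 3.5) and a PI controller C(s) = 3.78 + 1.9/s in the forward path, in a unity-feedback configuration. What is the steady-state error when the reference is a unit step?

The open loop C(s)G_p(s) has a pole at the origin (type 1), so the static position error constant is infinite and e_ss = 1/(1+∞) = 0.

0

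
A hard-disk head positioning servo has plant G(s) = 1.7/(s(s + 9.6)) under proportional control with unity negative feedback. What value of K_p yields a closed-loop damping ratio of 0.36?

Closed-loop characteristic equation: s² + 9.6s + K_p·1.7 = 0.
So ω_n = √(1.7K_p) and 2ζω_n = 9.6, giving ζ = 9.6/(2√(1.7K_p)).
Setting ζ = 0.36: √(1.7K_p) = 9.6/(2·0.36) = 13.33, so K_p = 177.8/1.7 = 105.

K_p = 105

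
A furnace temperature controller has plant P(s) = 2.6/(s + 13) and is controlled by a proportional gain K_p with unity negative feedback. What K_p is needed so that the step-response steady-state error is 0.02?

The loop is type 0, so e_ss(step) = 1/(1 + K_pos) with K_pos = K_p·P(0).
P(0) = 0.2. Require 1/(1 + K_p·0.2) = 0.02, so 1 + 0.2·K_p = 50.
K_p = (50 − 1)/0.2 = 245.

K_p = 245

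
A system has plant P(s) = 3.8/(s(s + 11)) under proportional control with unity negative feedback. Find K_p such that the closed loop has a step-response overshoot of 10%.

From %OS = 100·exp(−πζ/√(1−ζ²)) = 10%, ζ = −ln(0.1)/√(π²+ln²(0.1)) = 0.5912.
Characteristic equation s² + 11s + 3.8K_p = 0 gives ζ = 11/(2√(3.8K_p)).
Setting ζ = 0.5912: √(3.8K_p) = 11/(2·0.5912) = 9.304, so K_p = 86.56/3.8 = 22.8.

K_p = 22.8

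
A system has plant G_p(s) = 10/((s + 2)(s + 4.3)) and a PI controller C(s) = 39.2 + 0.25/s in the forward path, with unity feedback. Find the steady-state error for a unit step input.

0

The open loop C(s)G_p(s) has a pole at the origin (type 1), so the static position error constant is infinite and e_ss = 1/(1+∞) = 0.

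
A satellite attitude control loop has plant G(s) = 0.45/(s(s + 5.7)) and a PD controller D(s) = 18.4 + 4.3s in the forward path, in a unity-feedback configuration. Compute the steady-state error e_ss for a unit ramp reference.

0.688

The loop has one pole at the origin (type 1). Velocity error constant K_v = lim_{s→0} s·D(s)G(s) = 18.4·0.45/5.7 = 1.453.
Steady-state error to a unit ramp: e_ss = 1/K_v = 0.688.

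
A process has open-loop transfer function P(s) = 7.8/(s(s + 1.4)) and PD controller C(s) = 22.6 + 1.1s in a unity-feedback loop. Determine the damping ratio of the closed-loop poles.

Forward path: (22.6 + 1.1s)·7.8/(s(s+1.4)). The closed-loop characteristic equation is s² + (1.4 + 7.8·1.1)s + 7.8·22.6 = 0.
That is s² + 9.98s + 176.3 = 0, so ω_n = 13.28 rad/s and ζ = 9.98/(2·13.28) = 0.3758.

ζ = 0.376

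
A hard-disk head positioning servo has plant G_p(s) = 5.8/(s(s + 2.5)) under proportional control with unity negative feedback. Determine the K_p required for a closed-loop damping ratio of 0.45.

K_p = 1.33

Closed-loop characteristic equation: s² + 2.5s + K_p·5.8 = 0.
So ω_n = √(5.8K_p) and 2ζω_n = 2.5, giving ζ = 2.5/(2√(5.8K_p)).
Setting ζ = 0.45: √(5.8K_p) = 2.5/(2·0.45) = 2.778, so K_p = 7.716/5.8 = 1.33.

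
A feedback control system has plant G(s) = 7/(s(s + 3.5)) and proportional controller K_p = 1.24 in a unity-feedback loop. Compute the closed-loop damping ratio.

With unity feedback the closed-loop characteristic equation is s² + 3.5s + 1.24·7 = s² + 3.5s + 8.68 = 0.
So ω_n² = 8.68 ⇒ ω_n = 2.946 rad/s, and ζ = 3.5/(2ω_n) = 0.594.

ζ = 0.594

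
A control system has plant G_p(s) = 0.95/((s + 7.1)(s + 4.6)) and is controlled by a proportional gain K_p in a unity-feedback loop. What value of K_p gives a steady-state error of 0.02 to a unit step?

K_p = 1680

The loop is type 0, so e_ss(step) = 1/(1 + K_pos) with K_pos = K_p·G_p(0).
G_p(0) = 0.02909. Require 1/(1 + K_p·0.02909) = 0.02, so 1 + 0.02909·K_p = 50.
K_p = (50 − 1)/0.02909 = 1680.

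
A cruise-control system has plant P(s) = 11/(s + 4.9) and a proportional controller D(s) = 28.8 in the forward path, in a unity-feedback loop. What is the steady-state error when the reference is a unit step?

0.0152

The loop is type 0. Static position error constant K_pos = D(0)·P(0) = 28.8·2.245 = 64.65.
Steady-state error to a unit step: e_ss = 1/(1+K_pos) = 1/65.65 = 0.0152.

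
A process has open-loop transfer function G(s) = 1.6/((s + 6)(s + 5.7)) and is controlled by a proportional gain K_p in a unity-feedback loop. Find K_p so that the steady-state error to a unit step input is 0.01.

Steady-state error for a unit step on this type-0 loop is 1/(1 + K_p·G(0)).
G(0) = 0.04678. Require 1/(1 + K_p·0.04678) = 0.01, so 1 + 0.04678·K_p = 100.
K_p = (100 − 1)/0.04678 = 2120.

K_p = 2120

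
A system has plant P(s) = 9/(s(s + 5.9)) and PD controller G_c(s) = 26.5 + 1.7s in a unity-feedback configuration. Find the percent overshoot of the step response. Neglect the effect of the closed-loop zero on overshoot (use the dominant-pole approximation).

Forward path: (26.5 + 1.7s)·9/(s(s+5.9)). The closed-loop characteristic equation is s² + (5.9 + 9·1.7)s + 9·26.5 = 0.
That is s² + 21.2s + 238.5 = 0, so ω_n = 15.44 rad/s and ζ = 21.2/(2·15.44) = 0.6864.
%OS = 100·exp(−πζ/√(1−ζ²)) = 5.16%.

5.16%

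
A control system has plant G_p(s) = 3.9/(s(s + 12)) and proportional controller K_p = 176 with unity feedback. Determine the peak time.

The closed-loop denominator s² + 12s + 686.4 gives ω_n = √686.4 = 26.2 and ζ = 12/(2ω_n) = 0.229.
Damped frequency ω_d = ω_n√(1−ζ²) = 25.5 rad/s, so peak time T_p = π/ω_d = 0.123 s.

T_p = 0.123 s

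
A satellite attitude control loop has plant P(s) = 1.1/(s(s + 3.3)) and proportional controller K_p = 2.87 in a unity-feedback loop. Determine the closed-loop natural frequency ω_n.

With unity feedback the closed-loop characteristic equation is s² + 3.3s + 2.87·1.1 = s² + 3.3s + 3.157 = 0.
Matching s² + 2ζω_n s + ω_n²: ω_n = √3.157 = 1.777 rad/s and 2ζω_n = 3.3, so ζ = 3.3/(2·1.777) = 0.929.

ω_n = 1.78 rad/s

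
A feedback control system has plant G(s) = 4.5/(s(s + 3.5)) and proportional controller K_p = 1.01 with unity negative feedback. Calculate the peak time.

The closed-loop denominator s² + 3.5s + 4.545 gives ω_n = √4.545 = 2.132 and ζ = 3.5/(2ω_n) = 0.8209.
Damped frequency ω_d = ω_n√(1−ζ²) = 1.218 rad/s, so peak time T_p = π/ω_d = 2.58 s.

T_p = 2.58 s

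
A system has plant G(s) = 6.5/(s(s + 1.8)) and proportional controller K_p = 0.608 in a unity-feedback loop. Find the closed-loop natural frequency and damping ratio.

ω_n = 1.99 rad/s, ζ = 0.453

The closed-loop denominator is s(s+1.8) + 0.608·6.5 = s² + 1.8s + 3.952.
So ω_n² = 3.952 ⇒ ω_n = 1.988 rad/s, and ζ = 1.8/(2ω_n) = 0.453.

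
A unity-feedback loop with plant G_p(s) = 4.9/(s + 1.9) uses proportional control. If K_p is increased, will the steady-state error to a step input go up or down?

decrease

e_ss = 1/(1 + K_p·G_p(0)); a larger K_p raises the denominator, so e_ss decreases.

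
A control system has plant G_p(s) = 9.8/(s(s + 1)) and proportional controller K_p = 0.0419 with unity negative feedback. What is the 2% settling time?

From 1 + K_pG_p(s) = 0: s² + 1s + 0.4106 = 0 ⇒ ω_n = 0.6408, ζ = 0.7803.
2% settling time T_s ≈ 4/(ζω_n) = 4/0.5 = 8 s.

T_s ≈ 8 s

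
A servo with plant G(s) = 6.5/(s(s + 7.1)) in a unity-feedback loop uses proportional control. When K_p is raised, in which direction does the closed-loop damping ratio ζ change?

decrease

ζ = 7.1/(2√(6.5K_p)); increasing K_p raises the denominator, so ζ falls.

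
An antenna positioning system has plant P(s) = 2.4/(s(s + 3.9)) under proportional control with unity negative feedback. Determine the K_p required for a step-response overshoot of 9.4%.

From %OS = 100·exp(−πζ/√(1−ζ²)) = 9.4%, ζ = −ln(0.094)/√(π²+ln²(0.094)) = 0.6013.
Characteristic equation s² + 3.9s + 2.4K_p = 0 gives ζ = 3.9/(2√(2.4K_p)).
Setting ζ = 0.6013: √(2.4K_p) = 3.9/(2·0.6013) = 3.243, so K_p = 10.52/2.4 = 4.38.

K_p = 4.38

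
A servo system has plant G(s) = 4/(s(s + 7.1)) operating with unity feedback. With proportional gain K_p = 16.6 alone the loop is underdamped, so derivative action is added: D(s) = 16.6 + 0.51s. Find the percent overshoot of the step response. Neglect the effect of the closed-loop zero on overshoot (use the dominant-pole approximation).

11.9%

Forward path: (16.6 + 0.51s)·4/(s(s+7.1)). The closed-loop characteristic equation is s² + (7.1 + 4·0.51)s + 4·16.6 = 0.
That is s² + 9.14s + 66.4 = 0, so ω_n = 8.149 rad/s and ζ = 9.14/(2·8.149) = 0.5608.
%OS = 100·exp(−πζ/√(1−ζ²)) = 11.9%.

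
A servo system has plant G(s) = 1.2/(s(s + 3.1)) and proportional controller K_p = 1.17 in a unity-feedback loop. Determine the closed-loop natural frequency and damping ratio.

ω_n = 1.18 rad/s, ζ = 1.31

1 + K_p·G(s) = 0 gives s² + 3.1s + 1.404 = 0.
So ω_n² = 1.404 ⇒ ω_n = 1.185 rad/s, and ζ = 3.1/(2ω_n) = 1.31.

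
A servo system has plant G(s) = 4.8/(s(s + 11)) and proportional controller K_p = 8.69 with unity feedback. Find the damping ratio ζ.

ζ = 0.852

With unity feedback the closed-loop characteristic equation is s² + 11s + 8.69·4.8 = s² + 11s + 41.71 = 0.
Matching s² + 2ζω_n s + ω_n²: ω_n = √41.71 = 6.458 rad/s and 2ζω_n = 11, so ζ = 11/(2·6.458) = 0.852.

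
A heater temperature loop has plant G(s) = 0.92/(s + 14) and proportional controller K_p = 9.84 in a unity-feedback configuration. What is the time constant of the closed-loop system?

τ = 0.0434 s

Closed-loop transfer function: T(s) = K_p·G(s)/(1 + K_p·G(s)) = 9.053/(s + 14 + 9.053) = 9.053/(s + 23.05).
Time constant τ = 1/23.05 = 0.0434 s.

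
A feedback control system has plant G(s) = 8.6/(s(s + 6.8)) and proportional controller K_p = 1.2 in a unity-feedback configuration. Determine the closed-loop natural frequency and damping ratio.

ω_n = 3.21 rad/s, ζ = 1.06

1 + K_p·G(s) = 0 gives s² + 6.8s + 10.32 = 0.
Matching s² + 2ζω_n s + ω_n²: ω_n = √10.32 = 3.212 rad/s and 2ζω_n = 6.8, so ζ = 6.8/(2·3.212) = 1.06.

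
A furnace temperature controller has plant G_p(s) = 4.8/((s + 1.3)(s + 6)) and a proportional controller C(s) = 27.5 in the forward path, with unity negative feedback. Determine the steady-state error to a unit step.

The loop is type 0. Static position error constant K_pos = C(0)·G_p(0) = 27.5·0.6154 = 16.92.
Steady-state error to a unit step: e_ss = 1/(1+K_pos) = 1/17.92 = 0.0558.

0.0558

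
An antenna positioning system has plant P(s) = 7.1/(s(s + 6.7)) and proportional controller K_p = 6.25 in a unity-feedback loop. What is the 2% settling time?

From 1 + K_pP(s) = 0: s² + 6.7s + 44.38 = 0 ⇒ ω_n = 6.661, ζ = 0.5029.
2% settling time T_s ≈ 4/(ζω_n) = 4/3.35 = 1.19 s.

T_s ≈ 1.19 s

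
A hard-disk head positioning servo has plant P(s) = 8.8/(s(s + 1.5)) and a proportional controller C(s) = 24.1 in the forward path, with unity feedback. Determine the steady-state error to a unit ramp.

0.00707

The loop has one pole at the origin (type 1). Velocity error constant K_v = lim_{s→0} s·C(s)P(s) = 24.1·8.8/1.5 = 141.4.
Steady-state error to a unit ramp: e_ss = 1/K_v = 0.00707.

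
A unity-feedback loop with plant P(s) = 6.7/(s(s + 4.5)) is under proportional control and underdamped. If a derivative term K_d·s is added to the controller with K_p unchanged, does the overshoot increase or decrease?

With PD the characteristic equation becomes s² + (a + K·K_d)s + K·K_p = 0; the damping term grows, ζ rises, overshoot falls.

decrease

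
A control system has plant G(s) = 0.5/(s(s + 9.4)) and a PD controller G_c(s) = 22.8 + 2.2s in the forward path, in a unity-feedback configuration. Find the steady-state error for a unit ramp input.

0.825

The loop has one pole at the origin (type 1). Velocity error constant K_v = lim_{s→0} s·G_c(s)G(s) = 22.8·0.5/9.4 = 1.213.
Steady-state error to a unit ramp: e_ss = 1/K_v = 0.825.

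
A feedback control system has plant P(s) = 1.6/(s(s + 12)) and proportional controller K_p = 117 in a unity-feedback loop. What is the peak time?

T_p = 0.255 s

From 1 + K_pP(s) = 0: s² + 12s + 187.2 = 0 ⇒ ω_n = 13.68, ζ = 0.4385.
Damped frequency ω_d = ω_n√(1−ζ²) = 12.3 rad/s, so peak time T_p = π/ω_d = 0.255 s.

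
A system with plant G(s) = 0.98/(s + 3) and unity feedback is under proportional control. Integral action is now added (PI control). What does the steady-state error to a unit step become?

Adding integral action puts a pole at s = 0 in the forward path, raising the system type to 1; a type-1 loop has zero steady-state error to a step.

0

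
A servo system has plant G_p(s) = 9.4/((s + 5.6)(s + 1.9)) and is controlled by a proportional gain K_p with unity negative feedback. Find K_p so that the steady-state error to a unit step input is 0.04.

K_p = 27.2

The loop is type 0, so e_ss(step) = 1/(1 + K_pos) with K_pos = K_p·G_p(0).
G_p(0) = 0.8835. Require 1/(1 + K_p·0.8835) = 0.04, so 1 + 0.8835·K_p = 25.
K_p = (25 − 1)/0.8835 = 27.2.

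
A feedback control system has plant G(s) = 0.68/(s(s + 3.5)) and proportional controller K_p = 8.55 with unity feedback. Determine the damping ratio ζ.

The closed-loop denominator is s(s+3.5) + 8.55·0.68 = s² + 3.5s + 5.814.
Matching s² + 2ζω_n s + ω_n²: ω_n = √5.814 = 2.411 rad/s and 2ζω_n = 3.5, so ζ = 3.5/(2·2.411) = 0.726.

ζ = 0.726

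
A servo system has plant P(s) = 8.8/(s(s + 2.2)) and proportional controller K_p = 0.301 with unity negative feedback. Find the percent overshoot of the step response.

From 1 + K_pP(s) = 0: s² + 2.2s + 2.649 = 0 ⇒ ω_n = 1.628, ζ = 0.6759.
%OS = 100·exp(−πζ/√(1−ζ²)) = 100·exp(−π·0.6759/√0.5432) = 5.61%.

5.61%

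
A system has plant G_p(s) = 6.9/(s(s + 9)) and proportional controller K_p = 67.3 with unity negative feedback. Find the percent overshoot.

51.1%

From 1 + K_pG_p(s) = 0: s² + 9s + 464.4 = 0 ⇒ ω_n = 21.55, ζ = 0.2088.
%OS = 100·exp(−πζ/√(1−ζ²)) = 100·exp(−π·0.2088/√0.9564) = 51.1%.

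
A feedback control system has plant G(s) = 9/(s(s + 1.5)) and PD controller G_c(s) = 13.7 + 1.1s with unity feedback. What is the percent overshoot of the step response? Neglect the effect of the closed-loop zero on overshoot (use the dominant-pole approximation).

15.3%

Forward path: (13.7 + 1.1s)·9/(s(s+1.5)). The closed-loop characteristic equation is s² + (1.5 + 9·1.1)s + 9·13.7 = 0.
That is s² + 11.4s + 123.3 = 0, so ω_n = 11.1 rad/s and ζ = 11.4/(2·11.1) = 0.5133.
%OS = 100·exp(−πζ/√(1−ζ²)) = 15.3%.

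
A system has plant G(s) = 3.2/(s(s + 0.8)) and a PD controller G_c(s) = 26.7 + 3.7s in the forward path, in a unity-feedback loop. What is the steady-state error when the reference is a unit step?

0

The open loop G_c(s)G(s) has a pole at the origin (type 1), so the static position error constant is infinite and e_ss = 1/(1+∞) = 0.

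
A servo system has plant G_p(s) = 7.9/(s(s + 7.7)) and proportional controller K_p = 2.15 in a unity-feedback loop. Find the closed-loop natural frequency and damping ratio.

With unity feedback the closed-loop characteristic equation is s² + 7.7s + 2.15·7.9 = s² + 7.7s + 16.98 = 0.
So ω_n² = 16.98 ⇒ ω_n = 4.121 rad/s, and ζ = 7.7/(2ω_n) = 0.934.

ω_n = 4.12 rad/s, ζ = 0.934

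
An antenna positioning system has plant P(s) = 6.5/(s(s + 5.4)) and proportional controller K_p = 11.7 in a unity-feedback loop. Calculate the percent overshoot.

From 1 + K_pP(s) = 0: s² + 5.4s + 76.05 = 0 ⇒ ω_n = 8.721, ζ = 0.3096.
%OS = 100·exp(−πζ/√(1−ζ²)) = 100·exp(−π·0.3096/√0.9041) = 36%.

36%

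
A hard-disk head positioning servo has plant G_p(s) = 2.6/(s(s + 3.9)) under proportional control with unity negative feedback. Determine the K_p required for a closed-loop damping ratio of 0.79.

K_p = 2.34

Closed-loop characteristic equation: s² + 3.9s + K_p·2.6 = 0.
So ω_n = √(2.6K_p) and 2ζω_n = 3.9, giving ζ = 3.9/(2√(2.6K_p)).
Setting ζ = 0.79: √(2.6K_p) = 3.9/(2·0.79) = 2.468, so K_p = 6.093/2.6 = 2.34.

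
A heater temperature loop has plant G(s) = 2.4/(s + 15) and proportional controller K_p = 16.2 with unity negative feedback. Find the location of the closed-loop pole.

Closed-loop transfer function: T(s) = K_p·G(s)/(1 + K_p·G(s)) = 38.88/(s + 15 + 38.88) = 38.88/(s + 53.88).
The closed-loop pole is at s = −53.88.

s = -53.88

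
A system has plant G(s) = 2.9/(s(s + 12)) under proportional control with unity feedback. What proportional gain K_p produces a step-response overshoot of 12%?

K_p = 39.7

From %OS = 100·exp(−πζ/√(1−ζ²)) = 12%, ζ = −ln(0.12)/√(π²+ln²(0.12)) = 0.5594.
Characteristic equation s² + 12s + 2.9K_p = 0 gives ζ = 12/(2√(2.9K_p)).
Setting ζ = 0.5594: √(2.9K_p) = 12/(2·0.5594) = 10.73, so K_p = 115/2.9 = 39.7.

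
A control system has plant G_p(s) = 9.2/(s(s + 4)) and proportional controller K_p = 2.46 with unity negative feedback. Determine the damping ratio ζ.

With unity feedback the closed-loop characteristic equation is s² + 4s + 2.46·9.2 = s² + 4s + 22.63 = 0.
Matching s² + 2ζω_n s + ω_n²: ω_n = √22.63 = 4.757 rad/s and 2ζω_n = 4, so ζ = 4/(2·4.757) = 0.42.

ζ = 0.42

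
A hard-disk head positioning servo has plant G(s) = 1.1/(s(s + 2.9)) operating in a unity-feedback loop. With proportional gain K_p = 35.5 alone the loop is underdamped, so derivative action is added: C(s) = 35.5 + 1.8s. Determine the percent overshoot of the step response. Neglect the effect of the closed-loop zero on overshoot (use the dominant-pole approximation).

Forward path: (35.5 + 1.8s)·1.1/(s(s+2.9)). The closed-loop characteristic equation is s² + (2.9 + 1.1·1.8)s + 1.1·35.5 = 0.
That is s² + 4.88s + 39.05 = 0, so ω_n = 6.249 rad/s and ζ = 4.88/(2·6.249) = 0.3905.
%OS = 100·exp(−πζ/√(1−ζ²)) = 26.4%.

26.4%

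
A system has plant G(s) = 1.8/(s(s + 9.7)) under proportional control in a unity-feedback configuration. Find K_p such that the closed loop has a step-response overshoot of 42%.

From %OS = 100·exp(−πζ/√(1−ζ²)) = 42%, ζ = −ln(0.42)/√(π²+ln²(0.42)) = 0.2662.
Characteristic equation s² + 9.7s + 1.8K_p = 0 gives ζ = 9.7/(2√(1.8K_p)).
Setting ζ = 0.2662: √(1.8K_p) = 9.7/(2·0.2662) = 18.22, so K_p = 332/1.8 = 184.

K_p = 184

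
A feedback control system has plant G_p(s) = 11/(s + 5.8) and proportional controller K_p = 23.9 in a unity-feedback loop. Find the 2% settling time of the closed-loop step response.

T_s ≈ 0.0149 s

Closed-loop transfer function: T(s) = K_p·G_p(s)/(1 + K_p·G_p(s)) = 262.9/(s + 5.8 + 262.9) = 262.9/(s + 268.7).
Time constant τ = 1/268.7 = 0.003722 s, so the 2% settling time is about 4τ = 0.0149 s.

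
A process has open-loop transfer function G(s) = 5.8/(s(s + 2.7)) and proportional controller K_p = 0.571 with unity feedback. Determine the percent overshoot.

3.1%

Closed-loop characteristic equation: s² + 2.7s + 3.312 = 0, so ω_n = 1.82 rad/s and ζ = 2.7/(2·1.82) = 0.7418.
%OS = 100·exp(−πζ/√(1−ζ²)) = 100·exp(−π·0.7418/√0.4497) = 3.1%.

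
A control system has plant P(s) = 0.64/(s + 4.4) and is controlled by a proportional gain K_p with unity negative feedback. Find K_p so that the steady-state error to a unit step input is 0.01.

Steady-state error for a unit step on this type-0 loop is 1/(1 + K_p·P(0)).
P(0) = 0.1455. Require 1/(1 + K_p·0.1455) = 0.01, so 1 + 0.1455·K_p = 100.
K_p = (100 − 1)/0.1455 = 681.

K_p = 681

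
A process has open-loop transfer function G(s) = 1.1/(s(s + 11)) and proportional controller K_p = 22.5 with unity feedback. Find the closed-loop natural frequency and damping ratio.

ω_n = 4.97 rad/s, ζ = 1.11

With unity feedback the closed-loop characteristic equation is s² + 11s + 22.5·1.1 = s² + 11s + 24.75 = 0.
So ω_n² = 24.75 ⇒ ω_n = 4.975 rad/s, and ζ = 11/(2ω_n) = 1.11.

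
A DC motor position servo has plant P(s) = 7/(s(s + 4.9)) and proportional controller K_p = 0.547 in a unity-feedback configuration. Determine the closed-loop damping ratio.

ζ = 1.25

The closed-loop denominator is s(s+4.9) + 0.547·7 = s² + 4.9s + 3.829.
Matching s² + 2ζω_n s + ω_n²: ω_n = √3.829 = 1.957 rad/s and 2ζω_n = 4.9, so ζ = 4.9/(2·1.957) = 1.25.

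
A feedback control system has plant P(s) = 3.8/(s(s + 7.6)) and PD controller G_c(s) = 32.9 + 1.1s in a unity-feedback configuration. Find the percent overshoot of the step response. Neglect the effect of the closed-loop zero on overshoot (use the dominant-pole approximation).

14.3%

Forward path: (32.9 + 1.1s)·3.8/(s(s+7.6)). The closed-loop characteristic equation is s² + (7.6 + 3.8·1.1)s + 3.8·32.9 = 0.
That is s² + 11.78s + 125 = 0, so ω_n = 11.18 rad/s and ζ = 11.78/(2·11.18) = 0.5268.
%OS = 100·exp(−πζ/√(1−ζ²)) = 14.3%.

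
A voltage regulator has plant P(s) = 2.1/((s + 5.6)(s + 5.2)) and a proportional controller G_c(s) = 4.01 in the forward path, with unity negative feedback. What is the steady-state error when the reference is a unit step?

The loop is type 0. Static position error constant K_pos = G_c(0)·P(0) = 4.01·0.07212 = 0.2892.
Steady-state error to a unit step: e_ss = 1/(1+K_pos) = 1/1.289 = 0.776.

0.776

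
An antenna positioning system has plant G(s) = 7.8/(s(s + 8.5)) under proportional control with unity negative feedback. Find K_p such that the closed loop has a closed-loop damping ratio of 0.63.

K_p = 5.83

Closed-loop characteristic equation: s² + 8.5s + K_p·7.8 = 0.
So ω_n = √(7.8K_p) and 2ζω_n = 8.5, giving ζ = 8.5/(2√(7.8K_p)).
Setting ζ = 0.63: √(7.8K_p) = 8.5/(2·0.63) = 6.746, so K_p = 45.51/7.8 = 5.83.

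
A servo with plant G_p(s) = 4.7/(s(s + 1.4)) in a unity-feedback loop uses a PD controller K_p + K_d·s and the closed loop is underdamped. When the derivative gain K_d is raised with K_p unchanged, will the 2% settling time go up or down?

decrease

Characteristic equation s² + (1.4 + 4.7K_d)s + 4.7K_p = 0: raising K_d increases ζω_n = (1.4+4.7K_d)/2 while the loop stays underdamped, so T_s ≈ 4/(ζω_n) decreases.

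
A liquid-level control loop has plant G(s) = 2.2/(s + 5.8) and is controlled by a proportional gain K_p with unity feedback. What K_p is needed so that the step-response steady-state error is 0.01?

The loop is type 0, so e_ss(step) = 1/(1 + K_pos) with K_pos = K_p·G(0).
G(0) = 0.3793. Require 1/(1 + K_p·0.3793) = 0.01, so 1 + 0.3793·K_p = 100.
K_p = (100 − 1)/0.3793 = 261.

K_p = 261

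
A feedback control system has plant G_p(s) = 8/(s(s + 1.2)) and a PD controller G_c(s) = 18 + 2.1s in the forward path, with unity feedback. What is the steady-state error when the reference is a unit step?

0

The open loop G_c(s)G_p(s) has a pole at the origin (type 1), so the static position error constant is infinite and e_ss = 1/(1+∞) = 0.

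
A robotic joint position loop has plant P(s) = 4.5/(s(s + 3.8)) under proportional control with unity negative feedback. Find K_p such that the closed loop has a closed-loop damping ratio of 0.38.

Closed-loop characteristic equation: s² + 3.8s + K_p·4.5 = 0.
So ω_n = √(4.5K_p) and 2ζω_n = 3.8, giving ζ = 3.8/(2√(4.5K_p)).
Setting ζ = 0.38: √(4.5K_p) = 3.8/(2·0.38) = 5, so K_p = 25/4.5 = 5.56.

K_p = 5.56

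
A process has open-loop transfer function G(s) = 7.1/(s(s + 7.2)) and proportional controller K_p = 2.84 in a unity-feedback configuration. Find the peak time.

From 1 + K_pG(s) = 0: s² + 7.2s + 20.16 = 0 ⇒ ω_n = 4.49, ζ = 0.8017.
Damped frequency ω_d = ω_n√(1−ζ²) = 2.684 rad/s, so peak time T_p = π/ω_d = 1.17 s.

T_p = 1.17 s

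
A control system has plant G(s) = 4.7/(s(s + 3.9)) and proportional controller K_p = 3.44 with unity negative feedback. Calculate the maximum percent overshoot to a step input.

From 1 + K_pG(s) = 0: s² + 3.9s + 16.17 = 0 ⇒ ω_n = 4.021, ζ = 0.485.
%OS = 100·exp(−πζ/√(1−ζ²)) = 100·exp(−π·0.485/√0.7648) = 17.5%.

17.5%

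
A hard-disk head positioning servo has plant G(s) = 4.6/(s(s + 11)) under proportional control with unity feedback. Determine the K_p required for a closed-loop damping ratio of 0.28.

K_p = 83.9

Closed-loop characteristic equation: s² + 11s + K_p·4.6 = 0.
So ω_n = √(4.6K_p) and 2ζω_n = 11, giving ζ = 11/(2√(4.6K_p)).
Setting ζ = 0.28: √(4.6K_p) = 11/(2·0.28) = 19.64, so K_p = 385.8/4.6 = 83.9.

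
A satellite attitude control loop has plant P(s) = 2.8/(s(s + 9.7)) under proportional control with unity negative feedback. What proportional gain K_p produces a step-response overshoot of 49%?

From %OS = 100·exp(−πζ/√(1−ζ²)) = 49%, ζ = −ln(0.49)/√(π²+ln²(0.49)) = 0.2214.
Characteristic equation s² + 9.7s + 2.8K_p = 0 gives ζ = 9.7/(2√(2.8K_p)).
Setting ζ = 0.2214: √(2.8K_p) = 9.7/(2·0.2214) = 21.9, so K_p = 479.7/2.8 = 171.

K_p = 171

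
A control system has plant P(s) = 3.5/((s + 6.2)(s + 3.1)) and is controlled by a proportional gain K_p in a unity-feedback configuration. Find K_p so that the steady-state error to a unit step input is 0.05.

Steady-state error for a unit step on this type-0 loop is 1/(1 + K_p·P(0)).
P(0) = 0.1821. Require 1/(1 + K_p·0.1821) = 0.05, so 1 + 0.1821·K_p = 20.
K_p = (20 − 1)/0.1821 = 104.

K_p = 104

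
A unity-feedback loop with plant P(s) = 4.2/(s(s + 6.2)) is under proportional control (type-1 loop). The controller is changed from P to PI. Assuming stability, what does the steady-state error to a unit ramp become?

The integrator raises the loop to type 2, so K_v → ∞ and e_ss to a ramp is zero.

0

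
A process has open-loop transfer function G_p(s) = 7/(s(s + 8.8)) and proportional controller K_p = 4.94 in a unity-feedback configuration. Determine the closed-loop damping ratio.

1 + K_p·G_p(s) = 0 gives s² + 8.8s + 34.58 = 0.
So ω_n² = 34.58 ⇒ ω_n = 5.88 rad/s, and ζ = 8.8/(2ω_n) = 0.748.

ζ = 0.748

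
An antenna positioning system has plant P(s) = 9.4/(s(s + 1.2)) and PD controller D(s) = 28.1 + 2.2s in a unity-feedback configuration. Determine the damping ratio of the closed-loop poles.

ζ = 0.673

Forward path: (28.1 + 2.2s)·9.4/(s(s+1.2)). The closed-loop characteristic equation is s² + (1.2 + 9.4·2.2)s + 9.4·28.1 = 0.
That is s² + 21.88s + 264.1 = 0, so ω_n = 16.25 rad/s and ζ = 21.88/(2·16.25) = 0.6731.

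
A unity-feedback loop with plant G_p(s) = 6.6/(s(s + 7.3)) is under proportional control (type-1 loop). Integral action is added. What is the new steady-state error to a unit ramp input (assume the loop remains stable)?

The integrator raises the loop to type 2, so K_v → ∞ and e_ss to a ramp is zero.

0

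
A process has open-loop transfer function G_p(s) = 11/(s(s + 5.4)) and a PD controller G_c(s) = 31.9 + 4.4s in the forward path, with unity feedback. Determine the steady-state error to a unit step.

0

The open loop G_c(s)G_p(s) has a pole at the origin (type 1), so the static position error constant is infinite and e_ss = 1/(1+∞) = 0.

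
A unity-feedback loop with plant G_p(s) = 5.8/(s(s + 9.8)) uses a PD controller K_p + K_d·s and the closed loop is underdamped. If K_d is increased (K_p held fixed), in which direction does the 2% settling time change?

decrease

Characteristic equation s² + (9.8 + 5.8K_d)s + 5.8K_p = 0: raising K_d increases ζω_n = (9.8+5.8K_d)/2 while the loop stays underdamped, so T_s ≈ 4/(ζω_n) decreases.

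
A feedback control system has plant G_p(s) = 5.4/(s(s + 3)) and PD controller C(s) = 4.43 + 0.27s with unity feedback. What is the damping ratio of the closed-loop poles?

Forward path: (4.43 + 0.27s)·5.4/(s(s+3)). The closed-loop characteristic equation is s² + (3 + 5.4·0.27)s + 5.4·4.43 = 0.
That is s² + 4.458s + 23.92 = 0, so ω_n = 4.891 rad/s and ζ = 4.458/(2·4.891) = 0.4557.

ζ = 0.456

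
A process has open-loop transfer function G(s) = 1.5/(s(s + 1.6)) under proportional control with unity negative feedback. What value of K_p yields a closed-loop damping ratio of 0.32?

K_p = 4.17

Closed-loop characteristic equation: s² + 1.6s + K_p·1.5 = 0.
So ω_n = √(1.5K_p) and 2ζω_n = 1.6, giving ζ = 1.6/(2√(1.5K_p)).
Setting ζ = 0.32: √(1.5K_p) = 1.6/(2·0.32) = 2.5, so K_p = 6.25/1.5 = 4.17.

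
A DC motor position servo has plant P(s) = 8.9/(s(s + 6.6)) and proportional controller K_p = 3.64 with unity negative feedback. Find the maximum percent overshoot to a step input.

Closed-loop characteristic equation: s² + 6.6s + 32.4 = 0, so ω_n = 5.692 rad/s and ζ = 6.6/(2·5.692) = 0.5798.
%OS = 100·exp(−πζ/√(1−ζ²)) = 100·exp(−π·0.5798/√0.6638) = 10.7%.

10.7%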